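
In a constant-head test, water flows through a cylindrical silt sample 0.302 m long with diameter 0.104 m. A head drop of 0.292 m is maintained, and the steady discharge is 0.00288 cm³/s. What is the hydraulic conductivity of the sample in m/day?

0.0303

Cross-sectional area A = π·(d/2)² = π × (0.104/2)² = 0.008495 m².
Convert discharge: 0.00288 cm³/s = 2.880e-09 m³/s.
Darcy's law rearranged: K = Q·L / (A·Δh) = 2.880e-09 × 0.302 / (0.008495 × 0.292) = 3.506e-07 m/s = 0.03030 m/day.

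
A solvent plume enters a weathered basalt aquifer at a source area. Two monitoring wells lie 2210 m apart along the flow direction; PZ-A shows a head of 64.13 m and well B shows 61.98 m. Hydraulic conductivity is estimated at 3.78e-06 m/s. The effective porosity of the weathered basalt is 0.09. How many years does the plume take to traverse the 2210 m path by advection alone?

1710

Convert K: 3.78e-06 m/s × 86400 = 0.3266 m/day.
Hydraulic gradient i = (64.13 − 61.98) / 2210 = 2.15 / 2210 = 0.0009729.
Darcy flux q = K · i = 0.3266 × 0.0009729 = 0.0003177 m/day.
Seepage velocity v = q / n_e = 0.0003177 / 0.09 = 0.003530 m/day.
Travel time t = L / v = 2210 / 0.003530 = 6.260e+05 days = 1714 years.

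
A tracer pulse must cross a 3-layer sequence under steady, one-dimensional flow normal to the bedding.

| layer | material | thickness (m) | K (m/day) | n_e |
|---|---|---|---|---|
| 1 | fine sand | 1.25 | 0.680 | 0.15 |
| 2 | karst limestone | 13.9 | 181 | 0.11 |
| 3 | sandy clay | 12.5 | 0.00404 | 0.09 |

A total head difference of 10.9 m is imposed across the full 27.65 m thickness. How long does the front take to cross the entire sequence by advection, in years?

2.21

With flow normal to the layers, continuity requires the same specific discharge q through every layer.
Σ(b_i/K_i) = 1.25/0.680 + 13.9/181 + 12.5/0.00404 = 3096 d.
q = Δh / Σ(b_i/K_i) = 10.9 / 3096 = 0.003521 m/day.
In each layer the seepage velocity is v_i = q/n_i, so the layer transit time is t_i = b_i·n_i / q:
  layer 1 (fine sand): t_1 = 1.25 × 0.15 / 0.003521 = 53.26 d
  layer 2 (karst limestone): t_2 = 13.9 × 0.11 / 0.003521 = 434.3 d
  layer 3 (sandy clay): t_3 = 12.5 × 0.09 / 0.003521 = 319.5 d
Total t = Σ t_i = 807.1 days = 2.210 years.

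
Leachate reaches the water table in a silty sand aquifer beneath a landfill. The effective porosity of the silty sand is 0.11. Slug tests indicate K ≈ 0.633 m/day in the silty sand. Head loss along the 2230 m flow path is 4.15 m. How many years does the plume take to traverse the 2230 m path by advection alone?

Hydraulic gradient i = Δh / L = 4.15 / 2230 = 0.001861.
Darcy flux q = K · i = 0.6330 × 0.001861 = 0.001178 m/day.
Seepage velocity v = q / n_e = 0.001178 / 0.11 = 0.01071 m/day.
Travel time t = L / v = 2230 / 0.01071 = 2.082e+05 days = 570.1 years.

570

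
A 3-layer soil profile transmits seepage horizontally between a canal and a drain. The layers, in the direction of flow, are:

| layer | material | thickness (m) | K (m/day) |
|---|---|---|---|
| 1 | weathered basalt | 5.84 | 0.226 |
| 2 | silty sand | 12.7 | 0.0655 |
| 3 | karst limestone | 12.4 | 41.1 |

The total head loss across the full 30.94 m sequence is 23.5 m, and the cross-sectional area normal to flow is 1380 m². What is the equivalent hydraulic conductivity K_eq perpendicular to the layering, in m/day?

0.141

Flow is perpendicular to layering, so the layers act in series and the equivalent K is the thickness-weighted harmonic mean.
Total thickness L = 5.84 + 12.7 + 12.4 = 30.94 m.
Σ(b_i/K_i) = 5.84/0.226 + 12.7/0.0655 + 12.4/41.1 = 220.0 d.
K_eq = L / Σ(b_i/K_i) = 30.94 / 220.0 = 0.1406 m/day.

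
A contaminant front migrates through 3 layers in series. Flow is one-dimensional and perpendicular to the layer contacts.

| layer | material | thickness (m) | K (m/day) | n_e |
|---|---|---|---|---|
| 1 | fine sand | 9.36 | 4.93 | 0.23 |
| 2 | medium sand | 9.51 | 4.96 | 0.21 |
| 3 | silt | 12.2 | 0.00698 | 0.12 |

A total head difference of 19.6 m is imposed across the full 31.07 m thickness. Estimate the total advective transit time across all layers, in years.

1.37

With flow normal to the layers, continuity requires the same specific discharge q through every layer.
Σ(b_i/K_i) = 9.36/4.93 + 9.51/4.96 + 12.2/0.00698 = 1752 d.
q = Δh / Σ(b_i/K_i) = 19.6 / 1752 = 0.01119 m/day.
In each layer the seepage velocity is v_i = q/n_i, so the layer transit time is t_i = b_i·n_i / q:
  layer 1 (fine sand): t_1 = 9.36 × 0.23 / 0.01119 = 192.4 d
  layer 2 (medium sand): t_2 = 9.51 × 0.21 / 0.01119 = 178.5 d
  layer 3 (silt): t_3 = 12.2 × 0.12 / 0.01119 = 130.8 d
Total t = Σ t_i = 501.7 days = 1.374 years.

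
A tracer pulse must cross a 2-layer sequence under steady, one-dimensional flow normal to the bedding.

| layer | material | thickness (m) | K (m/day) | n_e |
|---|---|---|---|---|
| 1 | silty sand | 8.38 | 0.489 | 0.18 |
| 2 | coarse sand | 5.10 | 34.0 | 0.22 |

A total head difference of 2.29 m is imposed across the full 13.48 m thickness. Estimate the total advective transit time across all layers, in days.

19.9

With flow normal to the layers, continuity requires the same specific discharge q through every layer.
Σ(b_i/K_i) = 8.38/0.489 + 5.10/34.0 = 17.29 d.
q = Δh / Σ(b_i/K_i) = 2.29 / 17.29 = 0.1325 m/day.
In each layer the seepage velocity is v_i = q/n_i, so the layer transit time is t_i = b_i·n_i / q:
  layer 1 (silty sand): t_1 = 8.38 × 0.18 / 0.1325 = 11.39 d
  layer 2 (coarse sand): t_2 = 5.10 × 0.22 / 0.1325 = 8.470 d
Total t = Σ t_i = 19.86 days.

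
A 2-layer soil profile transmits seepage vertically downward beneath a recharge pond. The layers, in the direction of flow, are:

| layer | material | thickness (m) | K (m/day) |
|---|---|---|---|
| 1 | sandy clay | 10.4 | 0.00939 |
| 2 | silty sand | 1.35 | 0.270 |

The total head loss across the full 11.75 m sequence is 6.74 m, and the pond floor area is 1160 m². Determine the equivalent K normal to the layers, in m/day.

Flow is perpendicular to layering, so the layers act in series and the equivalent K is the thickness-weighted harmonic mean.
Total thickness L = 10.4 + 1.35 = 11.75 m.
Σ(b_i/K_i) = 10.4/0.00939 + 1.35/0.270 = 1113 d.
K_eq = L / Σ(b_i/K_i) = 11.75 / 1113 = 0.01056 m/day.

0.0106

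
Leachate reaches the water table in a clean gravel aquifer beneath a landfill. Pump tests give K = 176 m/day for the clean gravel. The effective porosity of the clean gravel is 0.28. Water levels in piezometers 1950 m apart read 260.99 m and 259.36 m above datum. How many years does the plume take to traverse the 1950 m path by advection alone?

Hydraulic gradient i = (260.99 − 259.36) / 1950 = 1.63 / 1950 = 0.0008359.
Darcy flux q = K · i = 176.0 × 0.0008359 = 0.1471 m/day.
Seepage velocity v = q / n_e = 0.1471 / 0.28 = 0.5254 m/day.
Travel time t = L / v = 1950 / 0.5254 = 3711 days = 10.16 years.

10.2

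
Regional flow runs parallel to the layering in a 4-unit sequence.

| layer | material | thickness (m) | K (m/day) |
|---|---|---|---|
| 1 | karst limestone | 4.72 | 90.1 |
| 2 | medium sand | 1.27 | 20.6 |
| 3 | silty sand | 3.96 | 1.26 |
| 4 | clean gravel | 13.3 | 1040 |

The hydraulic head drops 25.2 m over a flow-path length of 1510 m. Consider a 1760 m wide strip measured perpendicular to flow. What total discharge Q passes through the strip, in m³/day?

Flow is parallel to layering, so each bed carries its own Darcy discharge and the transmissivities add.
Σ(K_i·b_i) = 90.1×4.72 + 20.6×1.27 + 1.26×3.96 + 1040×13.3 = 14288 m²/day.
Hydraulic gradient i = Δh / L = 25.2 / 1510 = 0.01669.
Q = Σ(K_i·b_i) · W · i = 14288 × 1760 × 0.01669 = 4.197e+05 m³/day.

420000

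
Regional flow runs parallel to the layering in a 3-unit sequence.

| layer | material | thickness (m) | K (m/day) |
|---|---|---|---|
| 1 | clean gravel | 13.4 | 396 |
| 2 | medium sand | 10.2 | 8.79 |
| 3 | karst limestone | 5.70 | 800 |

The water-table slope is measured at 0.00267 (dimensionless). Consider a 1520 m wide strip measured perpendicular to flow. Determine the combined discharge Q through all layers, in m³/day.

Flow is parallel to layering, so each bed carries its own Darcy discharge and the transmissivities add.
Σ(K_i·b_i) = 396×13.4 + 8.79×10.2 + 800×5.70 = 9956 m²/day.
Hydraulic gradient i = 0.00267.
Q = Σ(K_i·b_i) · W · i = 9956 × 1520 × 0.002670 = 40406 m³/day.

40400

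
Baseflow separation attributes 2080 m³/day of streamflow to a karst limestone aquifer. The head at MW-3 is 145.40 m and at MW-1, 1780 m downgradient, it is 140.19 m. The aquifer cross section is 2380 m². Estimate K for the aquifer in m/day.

299

Hydraulic gradient i = (145.40 − 140.19) / 1780 = 5.21 / 1780 = 0.002927.
From Q = K·A·i, K = Q / (A·i) = 2080 / (2380 × 0.002927) = 298.6 m/day.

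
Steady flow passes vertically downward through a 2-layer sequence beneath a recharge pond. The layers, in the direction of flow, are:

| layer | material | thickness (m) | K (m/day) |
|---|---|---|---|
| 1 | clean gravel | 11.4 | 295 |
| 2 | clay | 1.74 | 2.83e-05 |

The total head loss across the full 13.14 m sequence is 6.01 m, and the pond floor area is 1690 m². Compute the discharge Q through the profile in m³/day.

Flow is perpendicular to layering, so the layers act in series and the equivalent K is the thickness-weighted harmonic mean.
Total thickness L = 11.4 + 1.74 = 13.14 m.
Σ(b_i/K_i) = 11.4/295 + 1.74/2.83e-05 = 61484 d.
K_eq = L / Σ(b_i/K_i) = 13.14 / 61484 = 0.0002137 m/day.
Q = K_eq · A · (Δh/L) = 0.0002137 × 1690 × (6.01/13.14) = 0.1652 m³/day.

0.165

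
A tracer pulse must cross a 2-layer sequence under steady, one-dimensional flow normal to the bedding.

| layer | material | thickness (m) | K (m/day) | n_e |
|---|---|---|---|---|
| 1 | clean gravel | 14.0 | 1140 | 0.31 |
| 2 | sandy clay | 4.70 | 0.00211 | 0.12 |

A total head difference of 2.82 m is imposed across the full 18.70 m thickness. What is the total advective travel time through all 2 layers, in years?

10.6

With flow normal to the layers, continuity requires the same specific discharge q through every layer.
Σ(b_i/K_i) = 14.0/1140 + 4.70/0.00211 = 2228 d.
q = Δh / Σ(b_i/K_i) = 2.82 / 2228 = 0.001266 m/day.
In each layer the seepage velocity is v_i = q/n_i, so the layer transit time is t_i = b_i·n_i / q:
  layer 1 (clean gravel): t_1 = 14.0 × 0.31 / 0.001266 = 3428 d
  layer 2 (sandy clay): t_2 = 4.70 × 0.12 / 0.001266 = 445.5 d
Total t = Σ t_i = 3874 days = 10.61 years.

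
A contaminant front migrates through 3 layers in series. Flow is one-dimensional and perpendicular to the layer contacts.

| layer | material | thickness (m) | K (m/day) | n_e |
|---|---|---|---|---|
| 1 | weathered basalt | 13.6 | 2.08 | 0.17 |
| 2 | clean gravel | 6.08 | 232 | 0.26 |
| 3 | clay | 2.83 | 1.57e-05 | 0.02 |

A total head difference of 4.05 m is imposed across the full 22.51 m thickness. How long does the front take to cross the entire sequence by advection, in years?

481

With flow normal to the layers, continuity requires the same specific discharge q through every layer.
Σ(b_i/K_i) = 13.6/2.08 + 6.08/232 + 2.83/1.57e-05 = 1.803e+05 d.
q = Δh / Σ(b_i/K_i) = 4.05 / 1.803e+05 = 2.247e-05 m/day.
In each layer the seepage velocity is v_i = q/n_i, so the layer transit time is t_i = b_i·n_i / q:
  layer 1 (weathered basalt): t_1 = 13.6 × 0.17 / 2.247e-05 = 1.029e+05 d
  layer 2 (clean gravel): t_2 = 6.08 × 0.26 / 2.247e-05 = 70360 d
  layer 3 (clay): t_3 = 2.83 × 0.02 / 2.247e-05 = 2519 d
Total t = Σ t_i = 1.758e+05 days = 481.3 years.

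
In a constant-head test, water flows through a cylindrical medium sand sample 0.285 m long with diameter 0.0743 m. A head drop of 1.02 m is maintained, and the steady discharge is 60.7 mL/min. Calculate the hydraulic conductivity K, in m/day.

5.63

Cross-sectional area A = π·(d/2)² = π × (0.0743/2)² = 0.004336 m².
Convert discharge: 60.7 mL/min = 1.012e-06 m³/s.
Darcy's law rearranged: K = Q·L / (A·Δh) = 1.012e-06 × 0.285 / (0.004336 × 1.02) = 6.520e-05 m/s = 5.633 m/day.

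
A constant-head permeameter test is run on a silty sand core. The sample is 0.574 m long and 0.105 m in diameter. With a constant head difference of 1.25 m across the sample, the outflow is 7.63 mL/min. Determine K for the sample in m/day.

0.583

Cross-sectional area A = π·(d/2)² = π × (0.105/2)² = 0.008659 m².
Convert discharge: 7.63 mL/min = 1.272e-07 m³/s.
Darcy's law rearranged: K = Q·L / (A·Δh) = 1.272e-07 × 0.574 / (0.008659 × 1.25) = 6.744e-06 m/s = 0.5827 m/day.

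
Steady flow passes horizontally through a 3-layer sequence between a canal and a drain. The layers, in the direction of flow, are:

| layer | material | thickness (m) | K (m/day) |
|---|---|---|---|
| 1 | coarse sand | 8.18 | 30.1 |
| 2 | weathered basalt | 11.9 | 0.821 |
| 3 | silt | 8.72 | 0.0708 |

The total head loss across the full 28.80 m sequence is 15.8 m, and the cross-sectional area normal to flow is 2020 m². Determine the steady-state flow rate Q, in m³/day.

231

Flow is perpendicular to layering, so the layers act in series and the equivalent K is the thickness-weighted harmonic mean.
Total thickness L = 8.18 + 11.9 + 8.72 = 28.80 m.
Σ(b_i/K_i) = 8.18/30.1 + 11.9/0.821 + 8.72/0.0708 = 137.9 d.
K_eq = L / Σ(b_i/K_i) = 28.80 / 137.9 = 0.2088 m/day.
Q = K_eq · A · (Δh/L) = 0.2088 × 2020 × (15.8/28.80) = 231.4 m³/day.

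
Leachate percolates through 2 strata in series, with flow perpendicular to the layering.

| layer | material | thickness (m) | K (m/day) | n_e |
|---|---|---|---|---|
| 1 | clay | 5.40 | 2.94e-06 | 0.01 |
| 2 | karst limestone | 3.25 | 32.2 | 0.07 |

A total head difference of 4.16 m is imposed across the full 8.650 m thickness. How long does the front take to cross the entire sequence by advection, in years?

340

With flow normal to the layers, continuity requires the same specific discharge q through every layer.
Σ(b_i/K_i) = 5.40/2.94e-06 + 3.25/32.2 = 1.837e+06 d.
q = Δh / Σ(b_i/K_i) = 4.16 / 1.837e+06 = 2.265e-06 m/day.
In each layer the seepage velocity is v_i = q/n_i, so the layer transit time is t_i = b_i·n_i / q:
  layer 1 (clay): t_1 = 5.40 × 0.01 / 2.265e-06 = 23842 d
  layer 2 (karst limestone): t_2 = 3.25 × 0.07 / 2.265e-06 = 1.004e+05 d
Total t = Σ t_i = 1.243e+05 days = 340.3 years.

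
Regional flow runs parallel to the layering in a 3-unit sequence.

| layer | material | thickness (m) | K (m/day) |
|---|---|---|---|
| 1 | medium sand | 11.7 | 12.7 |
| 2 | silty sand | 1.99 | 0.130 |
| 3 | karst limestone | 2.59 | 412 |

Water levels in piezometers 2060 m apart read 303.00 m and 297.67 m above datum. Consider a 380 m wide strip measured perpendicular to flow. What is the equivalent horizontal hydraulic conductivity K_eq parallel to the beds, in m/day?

Flow is parallel to layering, so each bed carries its own Darcy discharge and the transmissivities add.
Σ(K_i·b_i) = 12.7×11.7 + 0.130×1.99 + 412×2.59 = 1216 m²/day.
Total thickness b = 16.28 m, so K_eq = Σ(K_i·b_i)/b = 74.69 m/day.

74.7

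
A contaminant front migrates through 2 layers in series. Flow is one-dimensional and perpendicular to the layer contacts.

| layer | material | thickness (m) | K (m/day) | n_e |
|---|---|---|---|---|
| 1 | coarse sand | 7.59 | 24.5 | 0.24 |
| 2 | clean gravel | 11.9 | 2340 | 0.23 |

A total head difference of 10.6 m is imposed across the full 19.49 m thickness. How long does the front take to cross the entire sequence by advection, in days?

With flow normal to the layers, continuity requires the same specific discharge q through every layer.
Σ(b_i/K_i) = 7.59/24.5 + 11.9/2340 = 0.3149 d.
q = Δh / Σ(b_i/K_i) = 10.6 / 0.3149 = 33.66 m/day.
In each layer the seepage velocity is v_i = q/n_i, so the layer transit time is t_i = b_i·n_i / q:
  layer 1 (coarse sand): t_1 = 7.59 × 0.24 / 33.66 = 0.05411 d
  layer 2 (clean gravel): t_2 = 11.9 × 0.23 / 33.66 = 0.08130 d
Total t = Σ t_i = 0.1354 days.

0.135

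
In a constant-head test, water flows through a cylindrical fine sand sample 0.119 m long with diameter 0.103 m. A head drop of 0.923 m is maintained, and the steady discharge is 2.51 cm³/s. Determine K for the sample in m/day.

Cross-sectional area A = π·(d/2)² = π × (0.103/2)² = 0.008332 m².
Convert discharge: 2.51 cm³/s = 2.510e-06 m³/s.
Darcy's law rearranged: K = Q·L / (A·Δh) = 2.510e-06 × 0.119 / (0.008332 × 0.923) = 3.884e-05 m/s = 3.356 m/day.

3.36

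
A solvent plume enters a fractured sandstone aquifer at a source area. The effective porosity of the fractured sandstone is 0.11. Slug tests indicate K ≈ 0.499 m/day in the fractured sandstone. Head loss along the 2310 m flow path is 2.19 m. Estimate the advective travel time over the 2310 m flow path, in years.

Hydraulic gradient i = Δh / L = 2.19 / 2310 = 0.0009481.
Darcy flux q = K · i = 0.4990 × 0.0009481 = 0.0004731 m/day.
Seepage velocity v = q / n_e = 0.0004731 / 0.11 = 0.004301 m/day.
Travel time t = L / v = 2310 / 0.004301 = 5.371e+05 days = 1471 years.

1470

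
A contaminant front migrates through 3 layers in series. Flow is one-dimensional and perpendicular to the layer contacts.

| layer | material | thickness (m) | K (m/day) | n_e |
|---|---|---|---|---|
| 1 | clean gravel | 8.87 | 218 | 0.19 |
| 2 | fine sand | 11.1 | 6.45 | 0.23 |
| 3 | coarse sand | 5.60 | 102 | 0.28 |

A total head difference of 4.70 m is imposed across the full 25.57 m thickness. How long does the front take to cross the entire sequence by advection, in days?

With flow normal to the layers, continuity requires the same specific discharge q through every layer.
Σ(b_i/K_i) = 8.87/218 + 11.1/6.45 + 5.60/102 = 1.817 d.
q = Δh / Σ(b_i/K_i) = 4.70 / 1.817 = 2.587 m/day.
In each layer the seepage velocity is v_i = q/n_i, so the layer transit time is t_i = b_i·n_i / q:
  layer 1 (clean gravel): t_1 = 8.87 × 0.19 / 2.587 = 0.6514 d
  layer 2 (fine sand): t_2 = 11.1 × 0.23 / 2.587 = 0.9867 d
  layer 3 (coarse sand): t_3 = 5.60 × 0.28 / 2.587 = 0.6060 d
Total t = Σ t_i = 2.244 days.

2.24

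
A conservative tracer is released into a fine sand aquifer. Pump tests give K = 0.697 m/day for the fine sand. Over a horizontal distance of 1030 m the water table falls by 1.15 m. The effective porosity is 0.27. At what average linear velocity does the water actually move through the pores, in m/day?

0.00288

Hydraulic gradient i = Δh / L = 1.15 / 1030 = 0.001117.
Darcy flux q = K · i = 0.6970 × 0.001117 = 0.0007782 m/day.
Seepage velocity v = q / n_e = 0.0007782 / 0.27 = 0.002882 m/day.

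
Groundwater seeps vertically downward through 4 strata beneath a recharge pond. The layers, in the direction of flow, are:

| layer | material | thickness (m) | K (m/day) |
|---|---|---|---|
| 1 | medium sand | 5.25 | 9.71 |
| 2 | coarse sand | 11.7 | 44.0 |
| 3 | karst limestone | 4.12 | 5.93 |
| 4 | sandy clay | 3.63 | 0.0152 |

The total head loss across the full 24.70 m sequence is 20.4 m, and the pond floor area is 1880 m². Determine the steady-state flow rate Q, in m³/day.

160

Flow is perpendicular to layering, so the layers act in series and the equivalent K is the thickness-weighted harmonic mean.
Total thickness L = 5.25 + 11.7 + 4.12 + 3.63 = 24.70 m.
Σ(b_i/K_i) = 5.25/9.71 + 11.7/44.0 + 4.12/5.93 + 3.63/0.0152 = 240.3 d.
K_eq = L / Σ(b_i/K_i) = 24.70 / 240.3 = 0.1028 m/day.
Q = K_eq · A · (Δh/L) = 0.1028 × 1880 × (20.4/24.70) = 159.6 m³/day.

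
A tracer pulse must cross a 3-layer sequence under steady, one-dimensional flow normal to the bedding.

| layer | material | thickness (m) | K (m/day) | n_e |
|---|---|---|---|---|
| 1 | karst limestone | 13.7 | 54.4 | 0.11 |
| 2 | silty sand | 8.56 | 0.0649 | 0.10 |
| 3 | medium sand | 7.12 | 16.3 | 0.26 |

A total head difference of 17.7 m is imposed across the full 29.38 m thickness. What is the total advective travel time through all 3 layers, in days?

With flow normal to the layers, continuity requires the same specific discharge q through every layer.
Σ(b_i/K_i) = 13.7/54.4 + 8.56/0.0649 + 7.12/16.3 = 132.6 d.
q = Δh / Σ(b_i/K_i) = 17.7 / 132.6 = 0.1335 m/day.
In each layer the seepage velocity is v_i = q/n_i, so the layer transit time is t_i = b_i·n_i / q:
  layer 1 (karst limestone): t_1 = 13.7 × 0.11 / 0.1335 = 11.29 d
  layer 2 (silty sand): t_2 = 8.56 × 0.10 / 0.1335 = 6.412 d
  layer 3 (medium sand): t_3 = 7.12 × 0.26 / 0.1335 = 13.87 d
Total t = Σ t_i = 31.57 days.

31.6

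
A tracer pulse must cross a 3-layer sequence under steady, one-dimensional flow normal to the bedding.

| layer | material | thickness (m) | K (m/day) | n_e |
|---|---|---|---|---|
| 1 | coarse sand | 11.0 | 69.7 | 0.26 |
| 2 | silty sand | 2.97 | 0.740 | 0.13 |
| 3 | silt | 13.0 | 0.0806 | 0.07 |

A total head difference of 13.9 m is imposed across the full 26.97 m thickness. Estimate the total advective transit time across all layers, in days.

49.5

With flow normal to the layers, continuity requires the same specific discharge q through every layer.
Σ(b_i/K_i) = 11.0/69.7 + 2.97/0.740 + 13.0/0.0806 = 165.5 d.
q = Δh / Σ(b_i/K_i) = 13.9 / 165.5 = 0.08401 m/day.
In each layer the seepage velocity is v_i = q/n_i, so the layer transit time is t_i = b_i·n_i / q:
  layer 1 (coarse sand): t_1 = 11.0 × 0.26 / 0.08401 = 34.04 d
  layer 2 (silty sand): t_2 = 2.97 × 0.13 / 0.08401 = 4.596 d
  layer 3 (silt): t_3 = 13.0 × 0.07 / 0.08401 = 10.83 d
Total t = Σ t_i = 49.47 days.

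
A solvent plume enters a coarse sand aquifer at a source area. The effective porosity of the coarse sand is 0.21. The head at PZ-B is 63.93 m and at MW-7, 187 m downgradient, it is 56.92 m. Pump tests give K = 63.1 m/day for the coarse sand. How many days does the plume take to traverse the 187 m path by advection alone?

16.6

Hydraulic gradient i = (63.93 − 56.92) / 187 = 7.01 / 187 = 0.03749.
Darcy flux q = K · i = 63.10 × 0.03749 = 2.365 m/day.
Seepage velocity v = q / n_e = 2.365 / 0.21 = 11.26 m/day.
Travel time t = L / v = 187 / 11.26 = 16.60 days.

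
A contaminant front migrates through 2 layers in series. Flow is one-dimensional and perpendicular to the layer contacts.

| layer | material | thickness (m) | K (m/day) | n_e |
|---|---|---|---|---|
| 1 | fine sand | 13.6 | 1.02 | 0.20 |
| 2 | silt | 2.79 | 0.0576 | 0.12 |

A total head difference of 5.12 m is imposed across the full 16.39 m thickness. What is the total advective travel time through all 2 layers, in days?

With flow normal to the layers, continuity requires the same specific discharge q through every layer.
Σ(b_i/K_i) = 13.6/1.02 + 2.79/0.0576 = 61.77 d.
q = Δh / Σ(b_i/K_i) = 5.12 / 61.77 = 0.08289 m/day.
In each layer the seepage velocity is v_i = q/n_i, so the layer transit time is t_i = b_i·n_i / q:
  layer 1 (fine sand): t_1 = 13.6 × 0.20 / 0.08289 = 32.82 d
  layer 2 (silt): t_2 = 2.79 × 0.12 / 0.08289 = 4.039 d
Total t = Σ t_i = 36.85 days.

36.9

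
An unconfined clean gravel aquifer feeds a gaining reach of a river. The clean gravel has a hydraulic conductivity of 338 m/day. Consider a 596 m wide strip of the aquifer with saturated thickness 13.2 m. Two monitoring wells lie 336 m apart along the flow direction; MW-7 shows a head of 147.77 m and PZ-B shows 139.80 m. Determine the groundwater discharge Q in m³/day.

63100

Cross-sectional area A = 596 × 13.2 = 7867 m².
Hydraulic gradient i = (147.77 − 139.80) / 336 = 7.97 / 336 = 0.02372.
Darcy's law: Q = K · A · i = 338.0 × 7867 × 0.02372 = 63075 m³/day.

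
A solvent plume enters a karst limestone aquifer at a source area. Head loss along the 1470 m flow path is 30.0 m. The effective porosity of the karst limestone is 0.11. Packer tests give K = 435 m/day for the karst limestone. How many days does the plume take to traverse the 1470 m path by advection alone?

Hydraulic gradient i = Δh / L = 30.0 / 1470 = 0.02041.
Darcy flux q = K · i = 435.0 × 0.02041 = 8.878 m/day.
Seepage velocity v = q / n_e = 8.878 / 0.11 = 80.71 m/day.
Travel time t = L / v = 1470 / 80.71 = 18.21 days.

18.2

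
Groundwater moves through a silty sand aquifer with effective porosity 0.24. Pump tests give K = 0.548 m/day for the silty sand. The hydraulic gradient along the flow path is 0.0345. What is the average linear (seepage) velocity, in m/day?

0.0788

Hydraulic gradient i = 0.0345.
Darcy flux q = K · i = 0.5480 × 0.03450 = 0.01891 m/day.
Seepage velocity v = q / n_e = 0.01891 / 0.24 = 0.07878 m/day.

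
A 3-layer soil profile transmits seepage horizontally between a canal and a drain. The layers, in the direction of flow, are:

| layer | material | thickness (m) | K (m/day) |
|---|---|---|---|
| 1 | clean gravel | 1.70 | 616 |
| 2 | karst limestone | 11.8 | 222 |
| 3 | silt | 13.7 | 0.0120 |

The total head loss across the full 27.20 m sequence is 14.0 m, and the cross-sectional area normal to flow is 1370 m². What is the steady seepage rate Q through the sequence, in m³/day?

Flow is perpendicular to layering, so the layers act in series and the equivalent K is the thickness-weighted harmonic mean.
Total thickness L = 1.70 + 11.8 + 13.7 = 27.20 m.
Σ(b_i/K_i) = 1.70/616 + 11.8/222 + 13.7/0.0120 = 1142 d.
K_eq = L / Σ(b_i/K_i) = 27.20 / 1142 = 0.02382 m/day.
Q = K_eq · A · (Δh/L) = 0.02382 × 1370 × (14.0/27.20) = 16.80 m³/day.

16.8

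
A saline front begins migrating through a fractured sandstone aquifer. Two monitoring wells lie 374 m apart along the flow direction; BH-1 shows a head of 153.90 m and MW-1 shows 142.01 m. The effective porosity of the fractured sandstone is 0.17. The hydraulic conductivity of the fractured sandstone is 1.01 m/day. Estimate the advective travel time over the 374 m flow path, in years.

5.42

Hydraulic gradient i = (153.90 − 142.01) / 374 = 11.89 / 374 = 0.03179.
Darcy flux q = K · i = 1.010 × 0.03179 = 0.03211 m/day.
Seepage velocity v = q / n_e = 0.03211 / 0.17 = 0.1889 m/day.
Travel time t = L / v = 374 / 0.1889 = 1980 days = 5.421 years.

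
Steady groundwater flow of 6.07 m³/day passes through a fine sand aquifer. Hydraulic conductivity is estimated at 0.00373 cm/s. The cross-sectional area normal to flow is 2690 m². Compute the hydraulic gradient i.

Convert K: 0.00373 cm/s × 864 = 3.223 m/day.
From Q = K·A·i, i = Q / (K·A) = 6.07 / (3.223 × 2690) = 0.0007002.

0.000700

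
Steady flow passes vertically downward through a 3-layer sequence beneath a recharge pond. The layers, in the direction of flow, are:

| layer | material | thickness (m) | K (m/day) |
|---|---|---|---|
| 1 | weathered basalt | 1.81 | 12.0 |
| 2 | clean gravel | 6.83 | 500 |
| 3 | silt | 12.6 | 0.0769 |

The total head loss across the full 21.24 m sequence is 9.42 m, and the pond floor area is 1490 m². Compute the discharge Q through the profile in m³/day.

Flow is perpendicular to layering, so the layers act in series and the equivalent K is the thickness-weighted harmonic mean.
Total thickness L = 1.81 + 6.83 + 12.6 = 21.24 m.
Σ(b_i/K_i) = 1.81/12.0 + 6.83/500 + 12.6/0.0769 = 164.0 d.
K_eq = L / Σ(b_i/K_i) = 21.24 / 164.0 = 0.1295 m/day.
Q = K_eq · A · (Δh/L) = 0.1295 × 1490 × (9.42/21.24) = 85.58 m³/day.

85.6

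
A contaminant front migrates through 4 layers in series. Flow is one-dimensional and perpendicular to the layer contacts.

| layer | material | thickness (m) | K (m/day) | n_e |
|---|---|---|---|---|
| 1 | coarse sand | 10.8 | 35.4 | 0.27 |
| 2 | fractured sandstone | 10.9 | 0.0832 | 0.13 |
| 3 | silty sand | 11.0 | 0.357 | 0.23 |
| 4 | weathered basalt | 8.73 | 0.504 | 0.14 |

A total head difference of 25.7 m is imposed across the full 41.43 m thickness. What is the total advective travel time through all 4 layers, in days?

56.5

With flow normal to the layers, continuity requires the same specific discharge q through every layer.
Σ(b_i/K_i) = 10.8/35.4 + 10.9/0.0832 + 11.0/0.357 + 8.73/0.504 = 179.4 d.
q = Δh / Σ(b_i/K_i) = 25.7 / 179.4 = 0.1432 m/day.
In each layer the seepage velocity is v_i = q/n_i, so the layer transit time is t_i = b_i·n_i / q:
  layer 1 (coarse sand): t_1 = 10.8 × 0.27 / 0.1432 = 20.36 d
  layer 2 (fractured sandstone): t_2 = 10.9 × 0.13 / 0.1432 = 9.894 d
  layer 3 (silty sand): t_3 = 11.0 × 0.23 / 0.1432 = 17.67 d
  layer 4 (weathered basalt): t_4 = 8.73 × 0.14 / 0.1432 = 8.534 d
Total t = Σ t_i = 56.45 days.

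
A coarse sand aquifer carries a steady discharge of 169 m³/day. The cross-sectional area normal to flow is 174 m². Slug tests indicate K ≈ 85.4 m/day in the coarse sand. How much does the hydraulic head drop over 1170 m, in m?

13.3

From Q = K·A·i, i = Q / (K·A) = 169 / (85.40 × 174.0) = 0.01137.
Head loss Δh = i · L = 0.01137 × 1170 = 13.31 m.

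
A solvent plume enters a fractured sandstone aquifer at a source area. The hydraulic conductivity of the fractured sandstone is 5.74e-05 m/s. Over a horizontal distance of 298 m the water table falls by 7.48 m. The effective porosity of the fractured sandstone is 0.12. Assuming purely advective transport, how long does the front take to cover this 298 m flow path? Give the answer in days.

287

Convert K: 5.74e-05 m/s × 86400 = 4.959 m/day.
Hydraulic gradient i = Δh / L = 7.48 / 298 = 0.02510.
Darcy flux q = K · i = 4.959 × 0.02510 = 0.1245 m/day.
Seepage velocity v = q / n_e = 0.1245 / 0.12 = 1.037 m/day.
Travel time t = L / v = 298 / 1.037 = 287.3 days.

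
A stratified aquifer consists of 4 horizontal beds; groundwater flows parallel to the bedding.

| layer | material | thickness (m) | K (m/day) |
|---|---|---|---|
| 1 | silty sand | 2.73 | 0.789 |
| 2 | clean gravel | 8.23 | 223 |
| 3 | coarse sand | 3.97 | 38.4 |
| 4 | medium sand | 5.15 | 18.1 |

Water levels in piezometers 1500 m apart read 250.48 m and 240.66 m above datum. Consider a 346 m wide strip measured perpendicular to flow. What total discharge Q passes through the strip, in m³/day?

Flow is parallel to layering, so each bed carries its own Darcy discharge and the transmissivities add.
Σ(K_i·b_i) = 0.789×2.73 + 223×8.23 + 38.4×3.97 + 18.1×5.15 = 2083 m²/day.
Hydraulic gradient i = (250.48 − 240.66) / 1500 = 9.82 / 1500 = 0.006547.
Q = Σ(K_i·b_i) · W · i = 2083 × 346 × 0.006547 = 4719 m³/day.

4720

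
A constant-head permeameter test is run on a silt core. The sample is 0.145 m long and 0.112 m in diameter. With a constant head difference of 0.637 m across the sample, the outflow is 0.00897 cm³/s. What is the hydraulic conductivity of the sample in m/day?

Cross-sectional area A = π·(d/2)² = π × (0.112/2)² = 0.009852 m².
Convert discharge: 0.00897 cm³/s = 8.970e-09 m³/s.
Darcy's law rearranged: K = Q·L / (A·Δh) = 8.970e-09 × 0.145 / (0.009852 × 0.637) = 2.073e-07 m/s = 0.01791 m/day.

0.0179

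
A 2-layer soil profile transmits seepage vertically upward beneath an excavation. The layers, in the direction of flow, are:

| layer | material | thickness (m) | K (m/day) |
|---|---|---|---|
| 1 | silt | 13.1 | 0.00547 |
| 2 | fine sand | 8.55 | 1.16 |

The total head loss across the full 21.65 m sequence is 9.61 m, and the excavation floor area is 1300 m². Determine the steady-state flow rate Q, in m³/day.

5.20

Flow is perpendicular to layering, so the layers act in series and the equivalent K is the thickness-weighted harmonic mean.
Total thickness L = 13.1 + 8.55 = 21.65 m.
Σ(b_i/K_i) = 13.1/0.00547 + 8.55/1.16 = 2402 d.
K_eq = L / Σ(b_i/K_i) = 21.65 / 2402 = 0.009012 m/day.
Q = K_eq · A · (Δh/L) = 0.009012 × 1300 × (9.61/21.65) = 5.201 m³/day.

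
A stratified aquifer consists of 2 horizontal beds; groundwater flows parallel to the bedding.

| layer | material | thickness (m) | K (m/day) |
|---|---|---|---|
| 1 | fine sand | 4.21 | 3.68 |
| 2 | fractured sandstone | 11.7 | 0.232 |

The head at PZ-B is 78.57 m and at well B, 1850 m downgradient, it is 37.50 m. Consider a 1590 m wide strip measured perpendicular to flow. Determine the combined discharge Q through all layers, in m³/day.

Flow is parallel to layering, so each bed carries its own Darcy discharge and the transmissivities add.
Σ(K_i·b_i) = 3.68×4.21 + 0.232×11.7 = 18.21 m²/day.
Hydraulic gradient i = (78.57 − 37.50) / 1850 = 41.07 / 1850 = 0.02220.
Q = Σ(K_i·b_i) · W · i = 18.21 × 1590 × 0.02220 = 642.7 m³/day.

643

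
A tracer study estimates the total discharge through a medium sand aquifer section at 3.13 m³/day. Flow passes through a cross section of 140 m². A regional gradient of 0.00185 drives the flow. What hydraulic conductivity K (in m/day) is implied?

12.1

Hydraulic gradient i = 0.00185.
From Q = K·A·i, K = Q / (A·i) = 3.13 / (140.0 × 0.001850) = 12.08 m/day.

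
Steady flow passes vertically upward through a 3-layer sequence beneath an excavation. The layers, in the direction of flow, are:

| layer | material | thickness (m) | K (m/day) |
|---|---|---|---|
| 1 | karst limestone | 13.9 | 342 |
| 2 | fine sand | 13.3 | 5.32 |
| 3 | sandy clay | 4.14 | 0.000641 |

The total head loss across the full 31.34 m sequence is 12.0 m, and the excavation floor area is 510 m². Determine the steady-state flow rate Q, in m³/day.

Flow is perpendicular to layering, so the layers act in series and the equivalent K is the thickness-weighted harmonic mean.
Total thickness L = 13.9 + 13.3 + 4.14 = 31.34 m.
Σ(b_i/K_i) = 13.9/342 + 13.3/5.32 + 4.14/0.000641 = 6461 d.
K_eq = L / Σ(b_i/K_i) = 31.34 / 6461 = 0.004850 m/day.
Q = K_eq · A · (Δh/L) = 0.004850 × 510 × (12.0/31.34) = 0.9472 m³/day.

0.947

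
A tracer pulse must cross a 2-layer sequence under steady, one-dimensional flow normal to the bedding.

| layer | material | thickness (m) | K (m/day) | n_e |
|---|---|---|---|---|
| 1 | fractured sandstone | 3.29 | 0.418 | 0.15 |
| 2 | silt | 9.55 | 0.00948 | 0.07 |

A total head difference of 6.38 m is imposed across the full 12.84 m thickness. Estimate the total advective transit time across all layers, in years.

With flow normal to the layers, continuity requires the same specific discharge q through every layer.
Σ(b_i/K_i) = 3.29/0.418 + 9.55/0.00948 = 1015 d.
q = Δh / Σ(b_i/K_i) = 6.38 / 1015 = 0.006284 m/day.
In each layer the seepage velocity is v_i = q/n_i, so the layer transit time is t_i = b_i·n_i / q:
  layer 1 (fractured sandstone): t_1 = 3.29 × 0.15 / 0.006284 = 78.53 d
  layer 2 (silt): t_2 = 9.55 × 0.07 / 0.006284 = 106.4 d
Total t = Σ t_i = 184.9 days = 0.5063 years.

0.506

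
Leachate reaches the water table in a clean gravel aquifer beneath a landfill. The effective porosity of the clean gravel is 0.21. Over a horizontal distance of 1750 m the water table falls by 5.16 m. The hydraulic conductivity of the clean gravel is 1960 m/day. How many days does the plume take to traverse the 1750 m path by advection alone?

63.6

Hydraulic gradient i = Δh / L = 5.16 / 1750 = 0.002949.
Darcy flux q = K · i = 1960 × 0.002949 = 5.779 m/day.
Seepage velocity v = q / n_e = 5.779 / 0.21 = 27.52 m/day.
Travel time t = L / v = 1750 / 27.52 = 63.59 days.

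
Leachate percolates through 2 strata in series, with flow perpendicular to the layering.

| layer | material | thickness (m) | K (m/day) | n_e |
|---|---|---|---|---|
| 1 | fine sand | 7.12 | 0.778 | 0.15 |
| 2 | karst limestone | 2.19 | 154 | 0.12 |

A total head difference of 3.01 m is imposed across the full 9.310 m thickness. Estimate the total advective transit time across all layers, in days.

With flow normal to the layers, continuity requires the same specific discharge q through every layer.
Σ(b_i/K_i) = 7.12/0.778 + 2.19/154 = 9.166 d.
q = Δh / Σ(b_i/K_i) = 3.01 / 9.166 = 0.3284 m/day.
In each layer the seepage velocity is v_i = q/n_i, so the layer transit time is t_i = b_i·n_i / q:
  layer 1 (fine sand): t_1 = 7.12 × 0.15 / 0.3284 = 3.252 d
  layer 2 (karst limestone): t_2 = 2.19 × 0.12 / 0.3284 = 0.8003 d
Total t = Σ t_i = 4.052 days.

4.05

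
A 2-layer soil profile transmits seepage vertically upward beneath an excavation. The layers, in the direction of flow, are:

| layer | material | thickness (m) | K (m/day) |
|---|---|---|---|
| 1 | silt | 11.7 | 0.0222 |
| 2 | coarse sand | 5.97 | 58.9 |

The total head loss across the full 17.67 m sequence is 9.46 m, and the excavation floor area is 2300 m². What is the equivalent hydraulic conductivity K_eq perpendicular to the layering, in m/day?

0.0335

Flow is perpendicular to layering, so the layers act in series and the equivalent K is the thickness-weighted harmonic mean.
Total thickness L = 11.7 + 5.97 = 17.67 m.
Σ(b_i/K_i) = 11.7/0.0222 + 5.97/58.9 = 527.1 d.
K_eq = L / Σ(b_i/K_i) = 17.67 / 527.1 = 0.03352 m/day.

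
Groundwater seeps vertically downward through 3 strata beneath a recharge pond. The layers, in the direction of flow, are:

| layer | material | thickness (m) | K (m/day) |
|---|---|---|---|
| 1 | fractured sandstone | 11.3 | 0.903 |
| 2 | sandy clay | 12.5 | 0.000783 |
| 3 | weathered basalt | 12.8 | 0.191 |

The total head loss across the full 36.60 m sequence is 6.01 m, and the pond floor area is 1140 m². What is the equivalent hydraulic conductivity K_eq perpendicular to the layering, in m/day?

Flow is perpendicular to layering, so the layers act in series and the equivalent K is the thickness-weighted harmonic mean.
Total thickness L = 11.3 + 12.5 + 12.8 = 36.60 m.
Σ(b_i/K_i) = 11.3/0.903 + 12.5/0.000783 + 12.8/0.191 = 16044 d.
K_eq = L / Σ(b_i/K_i) = 36.60 / 16044 = 0.002281 m/day.

0.00228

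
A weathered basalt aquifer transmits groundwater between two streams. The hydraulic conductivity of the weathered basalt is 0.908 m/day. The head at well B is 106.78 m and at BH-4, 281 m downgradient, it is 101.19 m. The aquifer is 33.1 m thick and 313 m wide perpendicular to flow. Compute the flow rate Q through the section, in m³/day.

Cross-sectional area A = 313 × 33.1 = 10360 m².
Hydraulic gradient i = (106.78 − 101.19) / 281 = 5.59 / 281 = 0.01989.
Darcy's law: Q = K · A · i = 0.9080 × 10360 × 0.01989 = 187.1 m³/day.

187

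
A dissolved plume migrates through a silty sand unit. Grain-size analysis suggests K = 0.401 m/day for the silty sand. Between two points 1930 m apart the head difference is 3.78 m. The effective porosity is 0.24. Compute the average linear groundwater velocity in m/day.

0.00327

Hydraulic gradient i = Δh / L = 3.78 / 1930 = 0.001959.
Darcy flux q = K · i = 0.4010 × 0.001959 = 0.0007854 m/day.
Seepage velocity v = q / n_e = 0.0007854 / 0.24 = 0.003272 m/day.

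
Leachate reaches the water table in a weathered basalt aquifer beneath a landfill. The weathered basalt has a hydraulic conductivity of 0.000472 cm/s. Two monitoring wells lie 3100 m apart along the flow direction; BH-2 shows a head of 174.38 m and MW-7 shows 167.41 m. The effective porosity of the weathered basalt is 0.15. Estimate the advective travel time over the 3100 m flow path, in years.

1390

Convert K: 0.000472 cm/s × 864 = 0.4078 m/day.
Hydraulic gradient i = (174.38 − 167.41) / 3100 = 6.97 / 3100 = 0.002248.
Darcy flux q = K · i = 0.4078 × 0.002248 = 0.0009169 m/day.
Seepage velocity v = q / n_e = 0.0009169 / 0.15 = 0.006113 m/day.
Travel time t = L / v = 3100 / 0.006113 = 5.071e+05 days = 1388 years.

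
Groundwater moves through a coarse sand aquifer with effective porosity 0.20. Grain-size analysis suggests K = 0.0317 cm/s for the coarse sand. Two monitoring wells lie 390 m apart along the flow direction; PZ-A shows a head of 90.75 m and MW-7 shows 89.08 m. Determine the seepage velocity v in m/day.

0.586

Convert K: 0.0317 cm/s × 864 = 27.39 m/day.
Hydraulic gradient i = (90.75 − 89.08) / 390 = 1.67 / 390 = 0.004282.
Darcy flux q = K · i = 27.39 × 0.004282 = 0.1173 m/day.
Seepage velocity v = q / n_e = 0.1173 / 0.20 = 0.5864 m/day.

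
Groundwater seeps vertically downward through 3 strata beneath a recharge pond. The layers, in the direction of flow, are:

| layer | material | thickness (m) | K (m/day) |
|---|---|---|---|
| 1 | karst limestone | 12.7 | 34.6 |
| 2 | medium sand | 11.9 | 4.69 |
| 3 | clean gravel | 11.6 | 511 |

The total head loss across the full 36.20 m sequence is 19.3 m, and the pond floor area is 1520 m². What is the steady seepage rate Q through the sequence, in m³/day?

10000

Flow is perpendicular to layering, so the layers act in series and the equivalent K is the thickness-weighted harmonic mean.
Total thickness L = 12.7 + 11.9 + 11.6 = 36.20 m.
Σ(b_i/K_i) = 12.7/34.6 + 11.9/4.69 + 11.6/511 = 2.927 d.
K_eq = L / Σ(b_i/K_i) = 36.20 / 2.927 = 12.37 m/day.
Q = K_eq · A · (Δh/L) = 12.37 × 1520 × (19.3/36.20) = 10022 m³/day.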